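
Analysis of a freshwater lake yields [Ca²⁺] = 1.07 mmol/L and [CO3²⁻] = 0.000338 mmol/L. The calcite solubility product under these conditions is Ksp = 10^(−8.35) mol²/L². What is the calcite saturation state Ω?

Ω = 0.0810

Ksp = 10^(−8.35) = 4.467×10^-9
Ω = [Ca²⁺][CO3²⁻]/Ksp = (1.07×10^-3)(0.000338×10^-3) / 4.467×10^-9 = 0.0810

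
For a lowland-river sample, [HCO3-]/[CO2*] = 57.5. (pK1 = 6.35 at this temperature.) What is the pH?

From K1 = [H⁺][HCO3-]/[CO2*]:  pH = pK1 + log₁₀([HCO3-]/[CO2*])
log₁₀(57.5) = +1.760
pH = 6.35 + (+1.760) = 8.11

pH = 8.11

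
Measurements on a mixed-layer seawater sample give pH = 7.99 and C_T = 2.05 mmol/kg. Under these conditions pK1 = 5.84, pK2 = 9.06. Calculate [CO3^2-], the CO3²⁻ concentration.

[CO3²⁻] = 0.160 mmol/kg

α₂ = 1 / (1 + [H⁺]/K2 + [H⁺]²/(K1K2)) = 1 / (1 + 10^+1.07 + 10^-1.08)
   = 1 / (1 + 11.749 + 0.083176) = 1/12.832 = 0.07793
[CO3²⁻] = α₂ × DIC = 0.07793 × 2.05 = 0.160 mmol/kg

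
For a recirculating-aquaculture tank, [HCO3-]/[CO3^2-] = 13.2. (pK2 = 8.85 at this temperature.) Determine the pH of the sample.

From K2 = [H⁺][CO3^2-]/[HCO3-]:  pH = pK2 − log₁₀([HCO3-]/[CO3^2-])
log₁₀(13.2) = +1.121
pH = 8.85 − (+1.121) = 7.73

pH = 7.73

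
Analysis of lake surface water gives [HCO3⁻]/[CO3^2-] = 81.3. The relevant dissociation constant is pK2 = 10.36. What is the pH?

From K2 = [H⁺][CO3^2-]/[HCO3⁻]:  pH = pK2 − log₁₀([HCO3⁻]/[CO3^2-])
log₁₀(81.3) = +1.910
pH = 10.36 − (+1.910) = 8.45

pH = 8.45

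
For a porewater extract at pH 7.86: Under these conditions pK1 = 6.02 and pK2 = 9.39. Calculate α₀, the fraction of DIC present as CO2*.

α₀ = 0.0138

α₀ = 1 / (1 + K1/[H⁺] + K1K2/[H⁺]²) = 1 / (1 + 10^+1.84 + 10^+0.31)
   = 1 / (1 + 69.183 + 2.0417) = 1/72.225 = 0.01385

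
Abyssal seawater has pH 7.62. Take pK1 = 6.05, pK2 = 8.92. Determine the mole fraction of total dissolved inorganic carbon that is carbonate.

α₂ = 1 / (1 + [H⁺]/K2 + [H⁺]²/(K1K2)) = 1 / (1 + 10^+1.30 + 10^-0.27)
   = 1 / (1 + 19.953 + 0.53703) = 1/21.490 = 0.04653

α₂ = 0.0465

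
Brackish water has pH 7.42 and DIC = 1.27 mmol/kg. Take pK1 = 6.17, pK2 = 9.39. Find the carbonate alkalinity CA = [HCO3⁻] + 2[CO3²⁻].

CA = [HCO3⁻] + 2[CO3²⁻] = (α₁ + 2α₂)·DIC
At pH 7.42: [H⁺]/K1 = 10^-1.25 = 0.056234, K2/[H⁺] = 10^-1.97 = 0.010715
α₁ = 1/(1 + 0.056234 + 0.010715) = 1/1.0669 = 0.9373; α₂ = α₁·K2/[H⁺] = 0.01004
α₁ + 2α₂ = 0.9573
CA = 0.9573 × 1.27 = 1.22 mmol/kg

CA = 1.22 mmol/kg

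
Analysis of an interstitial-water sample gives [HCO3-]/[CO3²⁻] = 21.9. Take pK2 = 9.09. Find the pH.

pH = 7.75

From K2 = [H⁺][CO3²⁻]/[HCO3-]:  pH = pK2 − log₁₀([HCO3-]/[CO3²⁻])
log₁₀(21.9) = +1.340
pH = 9.09 − (+1.340) = 7.75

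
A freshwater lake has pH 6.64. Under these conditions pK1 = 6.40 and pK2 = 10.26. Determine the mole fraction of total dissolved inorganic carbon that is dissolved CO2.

α₀ = 0.365

α₀ = 1 / (1 + K1/[H⁺] + K1K2/[H⁺]²) = 1 / (1 + 10^+0.24 + 10^-3.38)
   = 1 / (1 + 1.7378 + 0.00041687) = 1/2.7382 = 0.3652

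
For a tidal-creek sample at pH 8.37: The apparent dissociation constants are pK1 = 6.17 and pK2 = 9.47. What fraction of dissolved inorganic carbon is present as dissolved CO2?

α₀ = 1 / (1 + K1/[H⁺] + K1K2/[H⁺]²) = 1 / (1 + 10^+2.20 + 10^+1.10)
   = 1 / (1 + 158.49 + 12.589) = 1/172.08 = 0.005811

α₀ = 0.00581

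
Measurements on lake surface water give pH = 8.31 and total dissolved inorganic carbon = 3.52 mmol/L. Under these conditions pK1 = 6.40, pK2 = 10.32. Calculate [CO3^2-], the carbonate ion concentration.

[CO3²⁻] = 0.0337 mmol/L

α₂ = 1 / (1 + [H⁺]/K2 + [H⁺]²/(K1K2)) = 1 / (1 + 10^+2.01 + 10^+0.10)
   = 1 / (1 + 102.33 + 1.2589) = 1/104.59 = 0.009561
[CO3²⁻] = α₂ × DIC = 0.009561 × 3.52 = 0.0337 mmol/L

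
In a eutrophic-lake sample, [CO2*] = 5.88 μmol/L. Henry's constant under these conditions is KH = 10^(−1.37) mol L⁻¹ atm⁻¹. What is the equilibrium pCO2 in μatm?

pCO2 = 138 μatm

KH = 10^(−1.37) = 4.266×10^-2 mol L⁻¹ atm⁻¹
pCO2 = [CO2*]/KH = 5.88×10^-6 / 4.266×10^-2 = 1.38×10^-4 atm = 138 μatm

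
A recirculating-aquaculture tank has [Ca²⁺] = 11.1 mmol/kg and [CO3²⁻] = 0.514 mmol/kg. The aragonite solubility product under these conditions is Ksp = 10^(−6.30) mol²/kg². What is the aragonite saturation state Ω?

Ksp = 10^(−6.30) = 5.012×10^-7
Ω = [Ca²⁺][CO3²⁻]/Ksp = (11.1×10^-3)(0.514×10^-3) / 5.012×10^-7 = 11.4

Ω = 11.4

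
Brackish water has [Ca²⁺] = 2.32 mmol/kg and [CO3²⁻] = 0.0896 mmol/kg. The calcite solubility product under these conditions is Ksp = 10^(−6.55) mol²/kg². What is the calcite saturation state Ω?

Ksp = 10^(−6.55) = 2.818×10^-7
Ω = [Ca²⁺][CO3²⁻]/Ksp = (2.32×10^-3)(0.0896×10^-3) / 2.818×10^-7 = 0.738

Ω = 0.738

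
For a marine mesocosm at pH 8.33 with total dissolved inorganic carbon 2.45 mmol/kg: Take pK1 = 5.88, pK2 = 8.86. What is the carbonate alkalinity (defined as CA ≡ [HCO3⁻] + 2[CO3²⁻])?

CA = [HCO3⁻] + 2[CO3²⁻] = (α₁ + 2α₂)·DIC
At pH 8.33: [H⁺]/K1 = 10^-2.45 = 0.0035481, K2/[H⁺] = 10^-0.53 = 0.29512
α₁ = 1/(1 + 0.0035481 + 0.29512) = 1/1.2987 = 0.7700; α₂ = α₁·K2/[H⁺] = 0.2272
α₁ + 2α₂ = 1.2245
CA = 1.2245 × 2.45 = 3.00 mmol/kg

CA = 3.00 mmol/kg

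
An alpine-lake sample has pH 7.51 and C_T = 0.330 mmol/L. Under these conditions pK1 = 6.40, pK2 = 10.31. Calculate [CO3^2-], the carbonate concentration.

[CO3²⁻] = 0.485 μmol/L

α₂ = 1 / (1 + [H⁺]/K2 + [H⁺]²/(K1K2)) = 1 / (1 + 10^+2.80 + 10^+1.69)
   = 1 / (1 + 630.96 + 48.978) = 1/680.94 = 0.001469
[CO3²⁻] = α₂ × DIC = 0.001469 × 0.330 = 0.000485 mmol/L = 0.485 μmol/L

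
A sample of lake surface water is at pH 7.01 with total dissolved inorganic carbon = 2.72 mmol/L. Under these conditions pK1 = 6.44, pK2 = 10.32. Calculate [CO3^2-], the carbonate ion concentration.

[CO3²⁻] = 1.05 μmol/L

α₂ = 1 / (1 + [H⁺]/K2 + [H⁺]²/(K1K2)) = 1 / (1 + 10^+3.31 + 10^+2.74)
   = 1 / (1 + 2041.7 + 549.54) = 1/2592.3 = 0.0003858
[CO3²⁻] = α₂ × DIC = 0.0003858 × 2.72 = 0.00105 mmol/L = 1.05 μmol/L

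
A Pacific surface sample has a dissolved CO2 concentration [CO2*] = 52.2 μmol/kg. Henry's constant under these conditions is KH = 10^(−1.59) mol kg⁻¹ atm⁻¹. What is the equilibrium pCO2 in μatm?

KH = 10^(−1.59) = 2.570×10^-2 mol kg⁻¹ atm⁻¹
pCO2 = [CO2*]/KH = 52.2×10^-6 / 2.570×10^-2 = 2.03×10^-3 atm = 2030 μatm

pCO2 = 2030 μatm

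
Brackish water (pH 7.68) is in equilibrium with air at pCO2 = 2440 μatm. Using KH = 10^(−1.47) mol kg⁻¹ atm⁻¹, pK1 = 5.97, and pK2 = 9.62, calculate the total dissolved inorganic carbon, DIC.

[CO2*] = KH · pCO2 = 10^(−1.47) × 2440×10^-6 = 8.268×10^-5 mol/kg
α₀ = 1/(1 + K1/[H⁺] + K1K2/[H⁺]²) = 1/(1 + 10^+1.71 + 10^-0.23) = 0.01891
DIC = [CO2*]/α₀ = 8.268×10^-5 / 0.01891 = 4.37 mmol/kg

DIC = 4.37 mmol/kg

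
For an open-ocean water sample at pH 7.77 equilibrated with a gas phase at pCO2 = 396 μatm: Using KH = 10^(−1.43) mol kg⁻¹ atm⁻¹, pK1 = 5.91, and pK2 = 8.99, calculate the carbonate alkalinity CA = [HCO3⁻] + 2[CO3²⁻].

[CO2*] = KH · pCO2 = 10^(−1.43) × 396×10^-6 = 1.471×10^-5 mol/kg
α₀ = 1/(1 + K1/[H⁺] + K1K2/[H⁺]²) = 1/(1 + 10^+1.86 + 10^+0.64) = 0.01285
DIC = [CO2*]/α₀ = 1.471×10^-5 / 0.01285 = 1.145 mmol/kg
CA = (α₁ + 2α₂)·DIC = (0.9310 + 2×0.05610) × 1.145 = 1.19 mmol/kg

CA = 1.19 mmol/kg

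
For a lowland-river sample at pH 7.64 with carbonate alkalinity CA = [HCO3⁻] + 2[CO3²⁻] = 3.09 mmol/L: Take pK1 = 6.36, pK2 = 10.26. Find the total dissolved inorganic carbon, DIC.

DIC = 3.24 mmol/L

CA = [HCO3⁻] + 2[CO3²⁻] = (α₁ + 2α₂)·DIC
At pH 7.64: [H⁺]/K1 = 10^-1.28 = 0.052481, K2/[H⁺] = 10^-2.62 = 0.0023988
α₁ = 1/(1 + 0.052481 + 0.0023988) = 1/1.0549 = 0.9480; α₂ = α₁·K2/[H⁺] = 0.002274
α₁ + 2α₂ = 0.9525
DIC = CA / (α₁ + 2α₂) = 3.09 / 0.9525 = 3.24 mmol/L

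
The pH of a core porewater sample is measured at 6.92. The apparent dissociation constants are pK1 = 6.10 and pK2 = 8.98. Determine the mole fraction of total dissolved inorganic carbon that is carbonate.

α₂ = 1 / (1 + [H⁺]/K2 + [H⁺]²/(K1K2)) = 1 / (1 + 10^+2.06 + 10^+1.24)
   = 1 / (1 + 114.82 + 17.378) = 1/133.19 = 0.007508

α₂ = 0.00751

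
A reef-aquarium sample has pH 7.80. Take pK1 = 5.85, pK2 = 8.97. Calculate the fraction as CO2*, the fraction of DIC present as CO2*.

α₀ = 0.0104

α₀ = 1 / (1 + K1/[H⁺] + K1K2/[H⁺]²) = 1 / (1 + 10^+1.95 + 10^+0.78)
   = 1 / (1 + 89.125 + 6.0256) = 1/96.151 = 0.01040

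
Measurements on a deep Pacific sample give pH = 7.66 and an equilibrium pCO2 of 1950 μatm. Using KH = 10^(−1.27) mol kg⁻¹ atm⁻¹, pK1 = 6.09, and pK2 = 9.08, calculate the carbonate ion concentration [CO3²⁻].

[CO3²⁻] = 0.148 mmol/kg

[CO2*] = KH · pCO2 = 10^(−1.27) × 1950×10^-6 = 1.047×10^-4 mol/kg
α₀ = 1/(1 + K1/[H⁺] + K1K2/[H⁺]²) = 1/(1 + 10^+1.57 + 10^+0.15) = 0.02527
DIC = [CO2*]/α₀ = 1.047×10^-4 / 0.02527 = 4.143 mmol/kg
[CO3²⁻] = α₂·DIC; α₂ = 0.03570, so [CO3²⁻] = 0.03570 × 4.143 = 0.148 mmol/kg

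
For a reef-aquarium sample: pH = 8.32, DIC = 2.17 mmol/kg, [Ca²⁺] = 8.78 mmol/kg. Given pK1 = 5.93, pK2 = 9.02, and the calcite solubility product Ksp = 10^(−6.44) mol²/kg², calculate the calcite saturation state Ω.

Ω = 8.70

α₂ = 1 / (1 + [H⁺]/K2 + [H⁺]²/(K1K2)) = 1 / (1 + 10^+0.70 + 10^-1.69)
   = 1 / (1 + 5.0119 + 0.020417) = 1/6.0323 = 0.1658
[CO3²⁻] = α₂ × DIC = 0.1658 × 2.17 = 0.3597 mmol/kg
Ksp = 10^(−6.44) = 3.631×10^-7
Ω = [Ca²⁺][CO3²⁻]/Ksp = (8.78×10^-3)(3.597×10^-4) / 3.631×10^-7 = 8.70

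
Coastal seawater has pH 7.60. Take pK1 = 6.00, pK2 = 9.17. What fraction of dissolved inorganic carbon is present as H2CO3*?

α₀ = 1 / (1 + K1/[H⁺] + K1K2/[H⁺]²) = 1 / (1 + 10^+1.60 + 10^+0.03)
   = 1 / (1 + 39.811 + 1.0715) = 1/41.882 = 0.02388

α₀ = 0.0239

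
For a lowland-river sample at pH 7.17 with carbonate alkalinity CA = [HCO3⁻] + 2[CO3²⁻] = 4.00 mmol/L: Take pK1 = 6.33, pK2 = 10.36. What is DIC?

CA = [HCO3⁻] + 2[CO3²⁻] = (α₁ + 2α₂)·DIC
At pH 7.17: [H⁺]/K1 = 10^-0.84 = 0.14454, K2/[H⁺] = 10^-3.19 = 0.00064565
α₁ = 1/(1 + 0.14454 + 0.00064565) = 1/1.1452 = 0.8732; α₂ = α₁·K2/[H⁺] = 0.0005638
α₁ + 2α₂ = 0.8743
DIC = CA / (α₁ + 2α₂) = 4.00 / 0.8743 = 4.57 mmol/L

DIC = 4.57 mmol/L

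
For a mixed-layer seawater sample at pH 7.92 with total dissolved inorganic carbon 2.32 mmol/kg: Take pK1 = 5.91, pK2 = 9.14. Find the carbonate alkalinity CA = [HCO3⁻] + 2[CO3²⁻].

CA = 2.43 mmol/kg

CA = [HCO3⁻] + 2[CO3²⁻] = (α₁ + 2α₂)·DIC
At pH 7.92: [H⁺]/K1 = 10^-2.01 = 0.0097724, K2/[H⁺] = 10^-1.22 = 0.060256
α₁ = 1/(1 + 0.0097724 + 0.060256) = 1/1.0700 = 0.9346; α₂ = α₁·K2/[H⁺] = 0.05631
α₁ + 2α₂ = 1.0472
CA = 1.0472 × 2.32 = 2.43 mmol/kg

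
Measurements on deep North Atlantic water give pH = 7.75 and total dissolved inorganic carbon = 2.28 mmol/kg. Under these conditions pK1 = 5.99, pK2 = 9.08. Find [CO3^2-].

[CO3²⁻] = 0.100 mmol/kg

α₂ = 1 / (1 + [H⁺]/K2 + [H⁺]²/(K1K2)) = 1 / (1 + 10^+1.33 + 10^-0.43)
   = 1 / (1 + 21.380 + 0.37154) = 1/22.751 = 0.04395
[CO3²⁻] = α₂ × DIC = 0.04395 × 2.28 = 0.100 mmol/kg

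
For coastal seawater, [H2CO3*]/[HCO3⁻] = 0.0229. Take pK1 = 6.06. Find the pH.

From K1 = [H⁺][HCO3⁻]/[H2CO3*]:  pH = pK1 − log₁₀([H2CO3*]/[HCO3⁻])
log₁₀(0.0229) = -1.640
pH = 6.06 − (-1.640) = 7.70

pH = 7.70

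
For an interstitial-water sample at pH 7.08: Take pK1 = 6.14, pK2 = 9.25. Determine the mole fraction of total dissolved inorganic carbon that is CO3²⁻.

α₂ = 1 / (1 + [H⁺]/K2 + [H⁺]²/(K1K2)) = 1 / (1 + 10^+2.17 + 10^+1.23)
   = 1 / (1 + 147.91 + 16.982) = 1/165.89 = 0.006028

α₂ = 0.00603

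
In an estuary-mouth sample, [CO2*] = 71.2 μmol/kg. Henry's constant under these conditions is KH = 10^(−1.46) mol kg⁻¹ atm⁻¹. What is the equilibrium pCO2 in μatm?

KH = 10^(−1.46) = 3.467×10^-2 mol kg⁻¹ atm⁻¹
pCO2 = [CO2*]/KH = 71.2×10^-6 / 3.467×10^-2 = 2.05×10^-3 atm = 2050 μatm

pCO2 = 2050 μatm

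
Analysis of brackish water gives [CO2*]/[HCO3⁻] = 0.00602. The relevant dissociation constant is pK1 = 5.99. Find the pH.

From K1 = [H⁺][HCO3⁻]/[CO2*]:  pH = pK1 − log₁₀([CO2*]/[HCO3⁻])
log₁₀(0.00602) = -2.220
pH = 5.99 − (-2.220) = 8.21

pH = 8.21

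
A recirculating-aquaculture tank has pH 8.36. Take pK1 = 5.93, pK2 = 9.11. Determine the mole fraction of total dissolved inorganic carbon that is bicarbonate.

α₁ = 1 / (1 + [H⁺]/K1 + K2/[H⁺]) = 1 / (1 + 10^-2.43 + 10^-0.75)
   = 1 / (1 + 0.0037154 + 0.17783) = 1/1.1815 = 0.8464

α₁ = 0.846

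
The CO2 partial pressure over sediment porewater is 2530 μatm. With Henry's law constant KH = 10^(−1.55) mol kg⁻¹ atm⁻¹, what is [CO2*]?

KH = 10^(−1.55) = 2.818×10^-2 mol kg⁻¹ atm⁻¹
[CO2*] = KH · pCO2 = 2.818×10^-2 × 2530×10^-6 atm = 7.13×10^-5 mol/kg

[CO2*] = 71.3 μmol/kg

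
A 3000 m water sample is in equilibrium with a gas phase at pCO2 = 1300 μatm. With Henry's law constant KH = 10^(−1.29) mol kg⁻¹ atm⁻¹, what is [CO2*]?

KH = 10^(−1.29) = 5.129×10^-2 mol kg⁻¹ atm⁻¹
[CO2*] = KH · pCO2 = 5.129×10^-2 × 1300×10^-6 atm = 6.67×10^-5 mol/kg

[CO2*] = 66.7 μmol/kg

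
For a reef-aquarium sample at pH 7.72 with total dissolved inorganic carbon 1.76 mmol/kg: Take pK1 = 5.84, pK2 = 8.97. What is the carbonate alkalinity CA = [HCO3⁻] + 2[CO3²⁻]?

CA = 1.83 mmol/kg

CA = [HCO3⁻] + 2[CO3²⁻] = (α₁ + 2α₂)·DIC
At pH 7.72: [H⁺]/K1 = 10^-1.88 = 0.013183, K2/[H⁺] = 10^-1.25 = 0.056234
α₁ = 1/(1 + 0.013183 + 0.056234) = 1/1.0694 = 0.9351; α₂ = α₁·K2/[H⁺] = 0.05258
α₁ + 2α₂ = 1.0403
CA = 1.0403 × 1.76 = 1.83 mmol/kg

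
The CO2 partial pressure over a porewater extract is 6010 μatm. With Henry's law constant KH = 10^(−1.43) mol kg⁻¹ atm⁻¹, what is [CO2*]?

KH = 10^(−1.43) = 3.715×10^-2 mol kg⁻¹ atm⁻¹
[CO2*] = KH · pCO2 = 3.715×10^-2 × 6010×10^-6 atm = 2.23×10^-4 mol/kg

[CO2*] = 223 μmol/kg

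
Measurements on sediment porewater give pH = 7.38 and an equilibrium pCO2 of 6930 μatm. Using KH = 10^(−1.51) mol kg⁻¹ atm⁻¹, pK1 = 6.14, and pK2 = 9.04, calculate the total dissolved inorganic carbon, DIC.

[CO2*] = KH · pCO2 = 10^(−1.51) × 6930×10^-6 = 2.142×10^-4 mol/kg
α₀ = 1/(1 + K1/[H⁺] + K1K2/[H⁺]²) = 1/(1 + 10^+1.24 + 10^-0.42) = 0.05331
DIC = [CO2*]/α₀ = 2.142×10^-4 / 0.05331 = 4.02 mmol/kg

DIC = 4.02 mmol/kg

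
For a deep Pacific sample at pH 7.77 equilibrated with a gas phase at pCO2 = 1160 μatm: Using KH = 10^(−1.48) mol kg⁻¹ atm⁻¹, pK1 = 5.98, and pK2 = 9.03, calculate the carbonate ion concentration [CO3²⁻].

[CO3²⁻] = 0.130 mmol/kg

[CO2*] = KH · pCO2 = 10^(−1.48) × 1160×10^-6 = 3.841×10^-5 mol/kg
α₀ = 1/(1 + K1/[H⁺] + K1K2/[H⁺]²) = 1/(1 + 10^+1.79 + 10^+0.53) = 0.01514
DIC = [CO2*]/α₀ = 3.841×10^-5 / 0.01514 = 2.537 mmol/kg
[CO3²⁻] = α₂·DIC; α₂ = 0.05130, so [CO3²⁻] = 0.05130 × 2.537 = 0.130 mmol/kg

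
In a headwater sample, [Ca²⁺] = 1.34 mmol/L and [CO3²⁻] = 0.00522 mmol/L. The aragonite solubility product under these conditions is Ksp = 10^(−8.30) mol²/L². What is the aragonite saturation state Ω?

Ω = 1.40

Ksp = 10^(−8.30) = 5.012×10^-9
Ω = [Ca²⁺][CO3²⁻]/Ksp = (1.34×10^-3)(0.00522×10^-3) / 5.012×10^-9 = 1.40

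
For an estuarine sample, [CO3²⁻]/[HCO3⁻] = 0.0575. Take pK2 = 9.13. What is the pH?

pH = 7.89

From K2 = [H⁺][CO3²⁻]/[HCO3⁻]:  pH = pK2 + log₁₀([CO3²⁻]/[HCO3⁻])
log₁₀(0.0575) = -1.240
pH = 9.13 + (-1.240) = 7.89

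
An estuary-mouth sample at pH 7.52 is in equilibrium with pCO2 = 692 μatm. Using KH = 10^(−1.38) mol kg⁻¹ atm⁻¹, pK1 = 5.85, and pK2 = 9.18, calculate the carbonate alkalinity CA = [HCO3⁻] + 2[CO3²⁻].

[CO2*] = KH · pCO2 = 10^(−1.38) × 692×10^-6 = 2.885×10^-5 mol/kg
α₀ = 1/(1 + K1/[H⁺] + K1K2/[H⁺]²) = 1/(1 + 10^+1.67 + 10^+0.01) = 0.02049
DIC = [CO2*]/α₀ = 2.885×10^-5 / 0.02049 = 1.408 mmol/kg
CA = (α₁ + 2α₂)·DIC = (0.9585 + 2×0.02097) × 1.408 = 1.41 mmol/kg

CA = 1.41 mmol/kg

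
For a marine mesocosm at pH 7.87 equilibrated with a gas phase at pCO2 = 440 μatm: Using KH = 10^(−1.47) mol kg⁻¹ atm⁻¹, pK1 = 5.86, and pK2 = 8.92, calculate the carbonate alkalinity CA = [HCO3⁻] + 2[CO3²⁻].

CA = 1.80 mmol/kg

[CO2*] = KH · pCO2 = 10^(−1.47) × 440×10^-6 = 1.491×10^-5 mol/kg
α₀ = 1/(1 + K1/[H⁺] + K1K2/[H⁺]²) = 1/(1 + 10^+2.01 + 10^+0.96) = 0.008893
DIC = [CO2*]/α₀ = 1.491×10^-5 / 0.008893 = 1.677 mmol/kg
CA = (α₁ + 2α₂)·DIC = (0.9100 + 2×0.08110) × 1.677 = 1.80 mmol/kg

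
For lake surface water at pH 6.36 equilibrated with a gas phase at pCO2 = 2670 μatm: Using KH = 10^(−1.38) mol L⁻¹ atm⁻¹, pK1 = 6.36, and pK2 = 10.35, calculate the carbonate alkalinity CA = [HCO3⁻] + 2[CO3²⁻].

CA = 0.111 mmol/L

[CO2*] = KH · pCO2 = 10^(−1.38) × 2670×10^-6 = 1.113×10^-4 mol/L
α₀ = 1/(1 + K1/[H⁺] + K1K2/[H⁺]²) = 1/(1 + 10^+0.00 + 10^-3.99) = 0.5000
DIC = [CO2*]/α₀ = 1.113×10^-4 / 0.5000 = 0.2226 mmol/L
CA = (α₁ + 2α₂)·DIC = (0.5000 + 2×5.116×10^-5) × 0.2226 = 0.111 mmol/L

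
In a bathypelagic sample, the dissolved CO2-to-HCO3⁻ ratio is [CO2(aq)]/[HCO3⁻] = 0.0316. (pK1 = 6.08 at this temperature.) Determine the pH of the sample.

pH = 7.58

From K1 = [H⁺][HCO3⁻]/[CO2(aq)]:  pH = pK1 − log₁₀([CO2(aq)]/[HCO3⁻])
log₁₀(0.0316) = -1.500
pH = 6.08 − (-1.500) = 7.58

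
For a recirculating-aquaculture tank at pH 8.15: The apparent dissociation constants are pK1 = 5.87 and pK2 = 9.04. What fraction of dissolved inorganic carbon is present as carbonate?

α₂ = 1 / (1 + [H⁺]/K2 + [H⁺]²/(K1K2)) = 1 / (1 + 10^+0.89 + 10^-1.39)
   = 1 / (1 + 7.7625 + 0.040738) = 1/8.8032 = 0.1136

α₂ = 0.114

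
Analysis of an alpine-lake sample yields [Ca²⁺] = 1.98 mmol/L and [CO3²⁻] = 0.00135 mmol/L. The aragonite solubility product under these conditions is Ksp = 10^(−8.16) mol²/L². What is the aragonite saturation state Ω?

Ksp = 10^(−8.16) = 6.918×10^-9
Ω = [Ca²⁺][CO3²⁻]/Ksp = (1.98×10^-3)(0.00135×10^-3) / 6.918×10^-9 = 0.386

Ω = 0.386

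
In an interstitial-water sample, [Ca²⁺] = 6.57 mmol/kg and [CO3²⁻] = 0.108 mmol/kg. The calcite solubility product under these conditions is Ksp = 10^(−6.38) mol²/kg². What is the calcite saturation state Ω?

Ksp = 10^(−6.38) = 4.169×10^-7
Ω = [Ca²⁺][CO3²⁻]/Ksp = (6.57×10^-3)(0.108×10^-3) / 4.169×10^-7 = 1.70

Ω = 1.70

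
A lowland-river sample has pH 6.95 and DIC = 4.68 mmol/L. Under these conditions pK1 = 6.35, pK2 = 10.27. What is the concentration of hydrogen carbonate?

α₁ = 1 / (1 + [H⁺]/K1 + K2/[H⁺]) = 1 / (1 + 10^-0.60 + 10^-3.32)
   = 1 / (1 + 0.25119 + 0.00047863) = 1/1.2517 = 0.7989
[HCO3⁻] = α₁ × DIC = 0.7989 × 4.68 = 3.74 mmol/L

[HCO3⁻] = 3.74 mmol/L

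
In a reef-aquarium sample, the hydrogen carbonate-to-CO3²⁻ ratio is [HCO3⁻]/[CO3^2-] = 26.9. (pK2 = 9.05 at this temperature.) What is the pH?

From K2 = [H⁺][CO3^2-]/[HCO3⁻]:  pH = pK2 − log₁₀([HCO3⁻]/[CO3^2-])
log₁₀(26.9) = +1.430
pH = 9.05 − (+1.430) = 7.62

pH = 7.62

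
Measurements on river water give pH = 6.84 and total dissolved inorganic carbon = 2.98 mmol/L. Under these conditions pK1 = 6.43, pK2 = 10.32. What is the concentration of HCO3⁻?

[HCO3⁻] = 2.14 mmol/L

α₁ = 1 / (1 + [H⁺]/K1 + K2/[H⁺]) = 1 / (1 + 10^-0.41 + 10^-3.48)
   = 1 / (1 + 0.38905 + 0.00033113) = 1/1.3894 = 0.7197
[HCO3⁻] = α₁ × DIC = 0.7197 × 2.98 = 2.14 mmol/L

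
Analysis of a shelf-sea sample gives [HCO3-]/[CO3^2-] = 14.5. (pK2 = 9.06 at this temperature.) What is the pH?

From K2 = [H⁺][CO3^2-]/[HCO3-]:  pH = pK2 − log₁₀([HCO3-]/[CO3^2-])
log₁₀(14.5) = +1.161
pH = 9.06 − (+1.161) = 7.90

pH = 7.90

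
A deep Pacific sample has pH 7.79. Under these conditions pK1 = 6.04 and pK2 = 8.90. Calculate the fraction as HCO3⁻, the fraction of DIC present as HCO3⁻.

α₁ = 0.913

α₁ = 1 / (1 + [H⁺]/K1 + K2/[H⁺]) = 1 / (1 + 10^-1.75 + 10^-1.11)
   = 1 / (1 + 0.017783 + 0.077625) = 1/1.0954 = 0.9129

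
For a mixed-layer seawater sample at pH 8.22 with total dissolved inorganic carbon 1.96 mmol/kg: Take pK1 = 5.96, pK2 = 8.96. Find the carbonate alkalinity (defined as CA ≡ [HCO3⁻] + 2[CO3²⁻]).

CA = 2.25 mmol/kg

CA = [HCO3⁻] + 2[CO3²⁻] = (α₁ + 2α₂)·DIC
At pH 8.22: [H⁺]/K1 = 10^-2.26 = 0.0054954, K2/[H⁺] = 10^-0.74 = 0.18197
α₁ = 1/(1 + 0.0054954 + 0.18197) = 1/1.1875 = 0.8421; α₂ = α₁·K2/[H⁺] = 0.1532
α₁ + 2α₂ = 1.1486
CA = 1.1486 × 1.96 = 2.25 mmol/kg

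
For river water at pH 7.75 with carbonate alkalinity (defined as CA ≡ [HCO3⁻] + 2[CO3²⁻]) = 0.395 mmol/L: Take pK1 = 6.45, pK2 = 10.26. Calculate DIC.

CA = [HCO3⁻] + 2[CO3²⁻] = (α₁ + 2α₂)·DIC
At pH 7.75: [H⁺]/K1 = 10^-1.30 = 0.050119, K2/[H⁺] = 10^-2.51 = 0.0030903
α₁ = 1/(1 + 0.050119 + 0.0030903) = 1/1.0532 = 0.9495; α₂ = α₁·K2/[H⁺] = 0.002934
α₁ + 2α₂ = 0.9553
DIC = CA / (α₁ + 2α₂) = 0.395 / 0.9553 = 0.413 mmol/L

DIC = 0.413 mmol/L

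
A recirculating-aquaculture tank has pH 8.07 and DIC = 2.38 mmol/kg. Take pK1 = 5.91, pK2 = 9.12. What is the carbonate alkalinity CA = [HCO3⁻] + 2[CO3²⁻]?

CA = 2.56 mmol/kg

CA = [HCO3⁻] + 2[CO3²⁻] = (α₁ + 2α₂)·DIC
At pH 8.07: [H⁺]/K1 = 10^-2.16 = 0.0069183, K2/[H⁺] = 10^-1.05 = 0.089125
α₁ = 1/(1 + 0.0069183 + 0.089125) = 1/1.0960 = 0.9124; α₂ = α₁·K2/[H⁺] = 0.08132
α₁ + 2α₂ = 1.0750
CA = 1.0750 × 2.38 = 2.56 mmol/kg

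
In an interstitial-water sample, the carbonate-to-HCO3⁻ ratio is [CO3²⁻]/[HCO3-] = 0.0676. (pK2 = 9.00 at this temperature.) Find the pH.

From K2 = [H⁺][CO3²⁻]/[HCO3-]:  pH = pK2 + log₁₀([CO3²⁻]/[HCO3-])
log₁₀(0.0676) = -1.170
pH = 9.00 + (-1.170) = 7.83

pH = 7.83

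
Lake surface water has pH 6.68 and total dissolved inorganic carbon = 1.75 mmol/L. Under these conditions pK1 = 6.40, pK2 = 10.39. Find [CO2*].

α₀ = 1 / (1 + K1/[H⁺] + K1K2/[H⁺]²) = 1 / (1 + 10^+0.28 + 10^-3.43)
   = 1 / (1 + 1.9055 + 0.00037154) = 1/2.9058 = 0.3441
[CO2*] = α₀ × DIC = 0.3441 × 1.75 = 0.602 mmol/L

[CO2*] = 0.602 mmol/L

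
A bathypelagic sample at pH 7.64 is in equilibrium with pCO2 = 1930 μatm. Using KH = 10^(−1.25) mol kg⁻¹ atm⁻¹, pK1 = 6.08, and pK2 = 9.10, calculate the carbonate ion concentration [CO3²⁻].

[CO3²⁻] = 0.137 mmol/kg

[CO2*] = KH · pCO2 = 10^(−1.25) × 1930×10^-6 = 1.085×10^-4 mol/kg
α₀ = 1/(1 + K1/[H⁺] + K1K2/[H⁺]²) = 1/(1 + 10^+1.56 + 10^+0.10) = 0.02593
DIC = [CO2*]/α₀ = 1.085×10^-4 / 0.02593 = 4.186 mmol/kg
[CO3²⁻] = α₂·DIC; α₂ = 0.03264, so [CO3²⁻] = 0.03264 × 4.186 = 0.137 mmol/kg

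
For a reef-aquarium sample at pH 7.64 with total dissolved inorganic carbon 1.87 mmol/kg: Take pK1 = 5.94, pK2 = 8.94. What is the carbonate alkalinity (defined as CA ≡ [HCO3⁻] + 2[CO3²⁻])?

CA = [HCO3⁻] + 2[CO3²⁻] = (α₁ + 2α₂)·DIC
At pH 7.64: [H⁺]/K1 = 10^-1.70 = 0.019953, K2/[H⁺] = 10^-1.30 = 0.050119
α₁ = 1/(1 + 0.019953 + 0.050119) = 1/1.0701 = 0.9345; α₂ = α₁·K2/[H⁺] = 0.04684
α₁ + 2α₂ = 1.0282
CA = 1.0282 × 1.87 = 1.92 mmol/kg

CA = 1.92 mmol/kg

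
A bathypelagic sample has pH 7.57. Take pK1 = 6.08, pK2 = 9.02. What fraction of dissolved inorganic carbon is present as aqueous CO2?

α₀ = 0.0303

α₀ = 1 / (1 + K1/[H⁺] + K1K2/[H⁺]²) = 1 / (1 + 10^+1.49 + 10^+0.04)
   = 1 / (1 + 30.903 + 1.0965) = 1/32.999 = 0.03030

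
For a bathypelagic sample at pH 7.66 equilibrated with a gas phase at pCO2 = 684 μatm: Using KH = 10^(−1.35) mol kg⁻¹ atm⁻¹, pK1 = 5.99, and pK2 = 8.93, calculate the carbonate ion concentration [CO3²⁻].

[CO2*] = KH · pCO2 = 10^(−1.35) × 684×10^-6 = 3.055×10^-5 mol/kg
α₀ = 1/(1 + K1/[H⁺] + K1K2/[H⁺]²) = 1/(1 + 10^+1.67 + 10^+0.40) = 0.01989
DIC = [CO2*]/α₀ = 3.055×10^-5 / 0.01989 = 1.536 mmol/kg
[CO3²⁻] = α₂·DIC; α₂ = 0.04995, so [CO3²⁻] = 0.04995 × 1.536 = 0.0767 mmol/kg

[CO3²⁻] = 0.0767 mmol/kg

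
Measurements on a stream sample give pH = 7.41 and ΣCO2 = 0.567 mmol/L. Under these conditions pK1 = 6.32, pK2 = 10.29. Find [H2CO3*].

[CO2*] = 0.0426 mmol/L

α₀ = 1 / (1 + K1/[H⁺] + K1K2/[H⁺]²) = 1 / (1 + 10^+1.09 + 10^-1.79)
   = 1 / (1 + 12.303 + 0.016218) = 1/13.319 = 0.07508
[CO2*] = α₀ × DIC = 0.07508 × 0.567 = 0.0426 mmol/L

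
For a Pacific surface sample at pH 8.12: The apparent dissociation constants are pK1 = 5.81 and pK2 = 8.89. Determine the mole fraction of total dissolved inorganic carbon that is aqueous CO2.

α₀ = 0.00417

α₀ = 1 / (1 + K1/[H⁺] + K1K2/[H⁺]²) = 1 / (1 + 10^+2.31 + 10^+1.54)
   = 1 / (1 + 204.17 + 34.674) = 1/239.85 = 0.004169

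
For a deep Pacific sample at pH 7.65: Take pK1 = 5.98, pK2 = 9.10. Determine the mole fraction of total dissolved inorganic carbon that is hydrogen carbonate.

α₁ = 1 / (1 + [H⁺]/K1 + K2/[H⁺]) = 1 / (1 + 10^-1.67 + 10^-1.45)
   = 1 / (1 + 0.021380 + 0.035481) = 1/1.0569 = 0.9462

α₁ = 0.946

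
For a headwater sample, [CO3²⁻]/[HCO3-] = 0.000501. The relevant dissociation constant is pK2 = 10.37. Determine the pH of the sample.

From K2 = [H⁺][CO3²⁻]/[HCO3-]:  pH = pK2 + log₁₀([CO3²⁻]/[HCO3-])
log₁₀(0.000501) = -3.300
pH = 10.37 + (-3.300) = 7.07

pH = 7.07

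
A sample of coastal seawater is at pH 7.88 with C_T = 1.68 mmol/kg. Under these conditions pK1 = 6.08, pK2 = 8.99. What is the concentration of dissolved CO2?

[CO2*] = 0.0244 mmol/kg

α₀ = 1 / (1 + K1/[H⁺] + K1K2/[H⁺]²) = 1 / (1 + 10^+1.80 + 10^+0.69)
   = 1 / (1 + 63.096 + 4.8978) = 1/68.994 = 0.01449
[CO2*] = α₀ × DIC = 0.01449 × 1.68 = 0.0244 mmol/kg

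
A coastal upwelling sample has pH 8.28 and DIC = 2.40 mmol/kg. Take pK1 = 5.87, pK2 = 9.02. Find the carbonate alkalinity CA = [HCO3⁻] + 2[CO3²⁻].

CA = [HCO3⁻] + 2[CO3²⁻] = (α₁ + 2α₂)·DIC
At pH 8.28: [H⁺]/K1 = 10^-2.41 = 0.0038905, K2/[H⁺] = 10^-0.74 = 0.18197
α₁ = 1/(1 + 0.0038905 + 0.18197) = 1/1.1859 = 0.8433; α₂ = α₁·K2/[H⁺] = 0.1534
α₁ + 2α₂ = 1.1502
CA = 1.1502 × 2.40 = 2.76 mmol/kg

CA = 2.76 mmol/kg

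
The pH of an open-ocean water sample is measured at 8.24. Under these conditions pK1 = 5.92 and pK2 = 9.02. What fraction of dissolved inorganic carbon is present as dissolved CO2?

α₀ = 0.00409

α₀ = 1 / (1 + K1/[H⁺] + K1K2/[H⁺]²) = 1 / (1 + 10^+2.32 + 10^+1.54)
   = 1 / (1 + 208.93 + 34.674) = 1/244.60 = 0.004088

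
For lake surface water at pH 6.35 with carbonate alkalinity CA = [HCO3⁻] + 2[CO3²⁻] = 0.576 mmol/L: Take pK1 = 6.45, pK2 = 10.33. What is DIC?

CA = [HCO3⁻] + 2[CO3²⁻] = (α₁ + 2α₂)·DIC
At pH 6.35: [H⁺]/K1 = 10^0.10 = 1.2589, K2/[H⁺] = 10^-3.98 = 0.00010471
α₁ = 1/(1 + 1.2589 + 0.00010471) = 1/2.2590 = 0.4427; α₂ = α₁·K2/[H⁺] = 4.635×10^-5
α₁ + 2α₂ = 0.4428
DIC = CA / (α₁ + 2α₂) = 0.576 / 0.4428 = 1.30 mmol/L

DIC = 1.30 mmol/L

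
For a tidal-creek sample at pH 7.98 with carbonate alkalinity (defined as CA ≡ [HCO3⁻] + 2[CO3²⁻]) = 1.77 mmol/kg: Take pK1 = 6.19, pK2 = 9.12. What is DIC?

CA = [HCO3⁻] + 2[CO3²⁻] = (α₁ + 2α₂)·DIC
At pH 7.98: [H⁺]/K1 = 10^-1.79 = 0.016218, K2/[H⁺] = 10^-1.14 = 0.072444
α₁ = 1/(1 + 0.016218 + 0.072444) = 1/1.0887 = 0.9186; α₂ = α₁·K2/[H⁺] = 0.06654
α₁ + 2α₂ = 1.0516
DIC = CA / (α₁ + 2α₂) = 1.77 / 1.0516 = 1.68 mmol/kg

DIC = 1.68 mmol/kg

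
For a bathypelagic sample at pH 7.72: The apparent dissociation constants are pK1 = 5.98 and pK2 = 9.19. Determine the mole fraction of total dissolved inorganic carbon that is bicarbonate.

α₁ = 0.950

α₁ = 1 / (1 + [H⁺]/K1 + K2/[H⁺]) = 1 / (1 + 10^-1.74 + 10^-1.47)
   = 1 / (1 + 0.018197 + 0.033884) = 1/1.0521 = 0.9505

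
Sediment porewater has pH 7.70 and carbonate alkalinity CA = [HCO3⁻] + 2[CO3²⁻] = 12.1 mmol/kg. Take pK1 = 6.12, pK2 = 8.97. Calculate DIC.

CA = [HCO3⁻] + 2[CO3²⁻] = (α₁ + 2α₂)·DIC
At pH 7.70: [H⁺]/K1 = 10^-1.58 = 0.026303, K2/[H⁺] = 10^-1.27 = 0.053703
α₁ = 1/(1 + 0.026303 + 0.053703) = 1/1.0800 = 0.9259; α₂ = α₁·K2/[H⁺] = 0.04972
α₁ + 2α₂ = 1.0254
DIC = CA / (α₁ + 2α₂) = 12.1 / 1.0254 = 11.8 mmol/kg

DIC = 11.8 mmol/kg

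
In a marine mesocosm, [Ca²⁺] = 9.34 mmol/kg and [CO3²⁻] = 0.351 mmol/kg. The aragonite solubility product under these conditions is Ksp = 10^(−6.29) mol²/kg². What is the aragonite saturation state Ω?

Ω = 6.39

Ksp = 10^(−6.29) = 5.129×10^-7
Ω = [Ca²⁺][CO3²⁻]/Ksp = (9.34×10^-3)(0.351×10^-3) / 5.129×10^-7 = 6.39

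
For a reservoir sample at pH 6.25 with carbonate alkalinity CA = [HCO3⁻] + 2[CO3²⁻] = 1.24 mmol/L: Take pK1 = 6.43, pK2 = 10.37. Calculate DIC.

CA = [HCO3⁻] + 2[CO3²⁻] = (α₁ + 2α₂)·DIC
At pH 6.25: [H⁺]/K1 = 10^0.18 = 1.5136, K2/[H⁺] = 10^-4.12 = 7.5858×10^-5
α₁ = 1/(1 + 1.5136 + 7.5858×10^-5) = 1/2.5136 = 0.3978; α₂ = α₁·K2/[H⁺] = 3.018×10^-5
α₁ + 2α₂ = 0.3979
DIC = CA / (α₁ + 2α₂) = 1.24 / 0.3979 = 3.12 mmol/L

DIC = 3.12 mmol/L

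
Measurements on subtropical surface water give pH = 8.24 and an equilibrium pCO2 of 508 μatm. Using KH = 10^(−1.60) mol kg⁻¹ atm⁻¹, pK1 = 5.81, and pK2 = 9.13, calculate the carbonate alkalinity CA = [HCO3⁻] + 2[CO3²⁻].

[CO2*] = KH · pCO2 = 10^(−1.60) × 508×10^-6 = 1.276×10^-5 mol/kg
α₀ = 1/(1 + K1/[H⁺] + K1K2/[H⁺]²) = 1/(1 + 10^+2.43 + 10^+1.54) = 0.003281
DIC = [CO2*]/α₀ = 1.276×10^-5 / 0.003281 = 3.890 mmol/kg
CA = (α₁ + 2α₂)·DIC = (0.8830 + 2×0.1137) × 3.890 = 4.32 mmol/kg

CA = 4.32 mmol/kg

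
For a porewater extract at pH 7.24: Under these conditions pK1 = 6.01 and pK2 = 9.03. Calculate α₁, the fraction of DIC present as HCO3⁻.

α₁ = 1 / (1 + [H⁺]/K1 + K2/[H⁺]) = 1 / (1 + 10^-1.23 + 10^-1.79)
   = 1 / (1 + 0.058884 + 0.016218) = 1/1.0751 = 0.9301

α₁ = 0.930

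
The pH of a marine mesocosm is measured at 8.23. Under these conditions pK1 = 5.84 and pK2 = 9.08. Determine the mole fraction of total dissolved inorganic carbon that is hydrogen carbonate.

α₁ = 1 / (1 + [H⁺]/K1 + K2/[H⁺]) = 1 / (1 + 10^-2.39 + 10^-0.85)
   = 1 / (1 + 0.0040738 + 0.14125) = 1/1.1453 = 0.8731

α₁ = 0.873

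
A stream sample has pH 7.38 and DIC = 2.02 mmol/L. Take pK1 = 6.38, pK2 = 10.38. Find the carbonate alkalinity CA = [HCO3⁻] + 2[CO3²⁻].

CA = 1.84 mmol/L

CA = [HCO3⁻] + 2[CO3²⁻] = (α₁ + 2α₂)·DIC
At pH 7.38: [H⁺]/K1 = 10^-1.00 = 0.10000, K2/[H⁺] = 10^-3.00 = 0.0010000
α₁ = 1/(1 + 0.10000 + 0.0010000) = 1/1.1010 = 0.9083; α₂ = α₁·K2/[H⁺] = 0.0009083
α₁ + 2α₂ = 0.9101
CA = 0.9101 × 2.02 = 1.84 mmol/L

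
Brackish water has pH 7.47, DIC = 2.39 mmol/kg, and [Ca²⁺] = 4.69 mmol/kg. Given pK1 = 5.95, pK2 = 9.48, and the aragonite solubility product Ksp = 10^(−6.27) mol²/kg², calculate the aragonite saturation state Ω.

Ω = 0.196

α₂ = 1 / (1 + [H⁺]/K2 + [H⁺]²/(K1K2)) = 1 / (1 + 10^+2.01 + 10^+0.49)
   = 1 / (1 + 102.33 + 3.0903) = 1/106.42 = 0.009397
[CO3²⁻] = α₂ × DIC = 0.009397 × 2.39 = 0.02246 mmol/kg
Ksp = 10^(−6.27) = 5.370×10^-7
Ω = [Ca²⁺][CO3²⁻]/Ksp = (4.69×10^-3)(2.246×10^-5) / 5.370×10^-7 = 0.196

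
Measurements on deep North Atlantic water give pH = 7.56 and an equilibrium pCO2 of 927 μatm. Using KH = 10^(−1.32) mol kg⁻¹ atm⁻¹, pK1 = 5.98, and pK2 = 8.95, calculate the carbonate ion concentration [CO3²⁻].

[CO3²⁻] = 0.0687 mmol/kg

[CO2*] = KH · pCO2 = 10^(−1.32) × 927×10^-6 = 4.437×10^-5 mol/kg
α₀ = 1/(1 + K1/[H⁺] + K1K2/[H⁺]²) = 1/(1 + 10^+1.58 + 10^+0.19) = 0.02465
DIC = [CO2*]/α₀ = 4.437×10^-5 / 0.02465 = 1.800 mmol/kg
[CO3²⁻] = α₂·DIC; α₂ = 0.03818, so [CO3²⁻] = 0.03818 × 1.800 = 0.0687 mmol/kg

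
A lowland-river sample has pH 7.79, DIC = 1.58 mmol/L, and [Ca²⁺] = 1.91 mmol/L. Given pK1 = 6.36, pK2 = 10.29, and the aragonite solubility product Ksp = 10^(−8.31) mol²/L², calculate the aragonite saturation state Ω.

α₂ = 1 / (1 + [H⁺]/K2 + [H⁺]²/(K1K2)) = 1 / (1 + 10^+2.50 + 10^+1.07)
   = 1 / (1 + 316.23 + 11.749) = 1/328.98 = 0.003040
[CO3²⁻] = α₂ × DIC = 0.003040 × 1.58 = 0.004803 mmol/L = 4.803 μmol/L
Ksp = 10^(−8.31) = 4.898×10^-9
Ω = [Ca²⁺][CO3²⁻]/Ksp = (1.91×10^-3)(4.803×10^-6) / 4.898×10^-9 = 1.87

Ω = 1.87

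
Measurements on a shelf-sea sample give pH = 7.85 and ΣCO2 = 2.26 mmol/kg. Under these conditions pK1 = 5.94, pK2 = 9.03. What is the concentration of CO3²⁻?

α₂ = 1 / (1 + [H⁺]/K2 + [H⁺]²/(K1K2)) = 1 / (1 + 10^+1.18 + 10^-0.73)
   = 1 / (1 + 15.136 + 0.18621) = 1/16.322 = 0.06127
[CO3²⁻] = α₂ × DIC = 0.06127 × 2.26 = 0.138 mmol/kg

[CO3²⁻] = 0.138 mmol/kg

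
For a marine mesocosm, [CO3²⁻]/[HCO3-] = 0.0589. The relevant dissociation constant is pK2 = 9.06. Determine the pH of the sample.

From K2 = [H⁺][CO3²⁻]/[HCO3-]:  pH = pK2 + log₁₀([CO3²⁻]/[HCO3-])
log₁₀(0.0589) = -1.230
pH = 9.06 + (-1.230) = 7.83

pH = 7.83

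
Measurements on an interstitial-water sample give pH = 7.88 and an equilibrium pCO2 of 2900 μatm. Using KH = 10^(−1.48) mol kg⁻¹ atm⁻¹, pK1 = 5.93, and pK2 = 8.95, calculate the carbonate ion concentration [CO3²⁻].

[CO2*] = KH · pCO2 = 10^(−1.48) × 2900×10^-6 = 9.603×10^-5 mol/kg
α₀ = 1/(1 + K1/[H⁺] + K1K2/[H⁺]²) = 1/(1 + 10^+1.95 + 10^+0.88) = 0.01023
DIC = [CO2*]/α₀ = 9.603×10^-5 / 0.01023 = 9.383 mmol/kg
[CO3²⁻] = α₂·DIC; α₂ = 0.07763, so [CO3²⁻] = 0.07763 × 9.383 = 0.728 mmol/kg

[CO3²⁻] = 0.728 mmol/kg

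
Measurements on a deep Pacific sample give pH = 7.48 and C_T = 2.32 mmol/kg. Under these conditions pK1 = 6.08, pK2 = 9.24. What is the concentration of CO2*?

α₀ = 1 / (1 + K1/[H⁺] + K1K2/[H⁺]²) = 1 / (1 + 10^+1.40 + 10^-0.36)
   = 1 / (1 + 25.119 + 0.43652) = 1/26.555 = 0.03766
[CO2*] = α₀ × DIC = 0.03766 × 2.32 = 0.0874 mmol/kg

[CO2*] = 0.0874 mmol/kg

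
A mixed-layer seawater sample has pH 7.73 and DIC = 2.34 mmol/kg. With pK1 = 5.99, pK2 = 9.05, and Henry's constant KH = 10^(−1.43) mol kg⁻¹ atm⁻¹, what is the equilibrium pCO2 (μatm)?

α₀ = 1 / (1 + K1/[H⁺] + K1K2/[H⁺]²) = 1 / (1 + 10^+1.74 + 10^+0.42)
   = 1 / (1 + 54.954 + 2.6303) = 1/58.584 = 0.01707
[CO2*] = α₀ × DIC = 0.01707 × 2.34 = 0.03994 mmol/kg
pCO2 = [CO2*]/KH = 3.994×10^-5 / 3.715×10^-2 = 1080 μatm

pCO2 = 1080 μatm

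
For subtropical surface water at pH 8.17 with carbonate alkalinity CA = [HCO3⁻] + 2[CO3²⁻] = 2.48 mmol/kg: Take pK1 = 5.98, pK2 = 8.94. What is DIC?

CA = [HCO3⁻] + 2[CO3²⁻] = (α₁ + 2α₂)·DIC
At pH 8.17: [H⁺]/K1 = 10^-2.19 = 0.0064565, K2/[H⁺] = 10^-0.77 = 0.16982
α₁ = 1/(1 + 0.0064565 + 0.16982) = 1/1.1763 = 0.8501; α₂ = α₁·K2/[H⁺] = 0.1444
α₁ + 2α₂ = 1.1389
DIC = CA / (α₁ + 2α₂) = 2.48 / 1.1389 = 2.18 mmol/kg

DIC = 2.18 mmol/kg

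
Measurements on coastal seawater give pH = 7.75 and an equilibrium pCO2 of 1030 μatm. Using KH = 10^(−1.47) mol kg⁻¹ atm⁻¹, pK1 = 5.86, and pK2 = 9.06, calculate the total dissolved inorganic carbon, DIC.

DIC = 2.88 mmol/kg

[CO2*] = KH · pCO2 = 10^(−1.47) × 1030×10^-6 = 3.490×10^-5 mol/kg
α₀ = 1/(1 + K1/[H⁺] + K1K2/[H⁺]²) = 1/(1 + 10^+1.89 + 10^+0.58) = 0.01213
DIC = [CO2*]/α₀ = 3.490×10^-5 / 0.01213 = 2.88 mmol/kg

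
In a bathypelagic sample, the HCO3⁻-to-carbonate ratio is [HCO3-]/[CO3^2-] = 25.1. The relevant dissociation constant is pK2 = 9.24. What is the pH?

From K2 = [H⁺][CO3^2-]/[HCO3-]:  pH = pK2 − log₁₀([HCO3-]/[CO3^2-])
log₁₀(25.1) = +1.400
pH = 9.24 − (+1.400) = 7.84

pH = 7.84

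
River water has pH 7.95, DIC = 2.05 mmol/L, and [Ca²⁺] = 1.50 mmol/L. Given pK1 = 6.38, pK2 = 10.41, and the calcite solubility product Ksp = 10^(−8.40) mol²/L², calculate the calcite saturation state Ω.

α₂ = 1 / (1 + [H⁺]/K2 + [H⁺]²/(K1K2)) = 1 / (1 + 10^+2.46 + 10^+0.89)
   = 1 / (1 + 288.40 + 7.7625) = 1/297.17 = 0.003365
[CO3²⁻] = α₂ × DIC = 0.003365 × 2.05 = 0.006899 mmol/L = 6.899 μmol/L
Ksp = 10^(−8.40) = 3.981×10^-9
Ω = [Ca²⁺][CO3²⁻]/Ksp = (1.50×10^-3)(6.899×10^-6) / 3.981×10^-9 = 2.60

Ω = 2.60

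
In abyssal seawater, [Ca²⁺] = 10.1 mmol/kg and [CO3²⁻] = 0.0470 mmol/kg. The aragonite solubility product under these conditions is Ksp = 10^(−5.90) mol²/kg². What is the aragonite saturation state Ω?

Ω = 0.377

Ksp = 10^(−5.90) = 1.259×10^-6
Ω = [Ca²⁺][CO3²⁻]/Ksp = (10.1×10^-3)(0.0470×10^-3) / 1.259×10^-6 = 0.377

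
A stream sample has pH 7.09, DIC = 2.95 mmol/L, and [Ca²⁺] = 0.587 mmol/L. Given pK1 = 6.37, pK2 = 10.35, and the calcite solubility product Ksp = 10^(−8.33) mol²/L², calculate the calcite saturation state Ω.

α₂ = 1 / (1 + [H⁺]/K2 + [H⁺]²/(K1K2)) = 1 / (1 + 10^+3.26 + 10^+2.54)
   = 1 / (1 + 1819.7 + 346.74) = 1/2167.4 = 0.0004614
[CO3²⁻] = α₂ × DIC = 0.0004614 × 2.95 = 0.001361 mmol/L = 1.361 μmol/L
Ksp = 10^(−8.33) = 4.677×10^-9
Ω = [Ca²⁺][CO3²⁻]/Ksp = (0.587×10^-3)(1.361×10^-6) / 4.677×10^-9 = 0.171

Ω = 0.171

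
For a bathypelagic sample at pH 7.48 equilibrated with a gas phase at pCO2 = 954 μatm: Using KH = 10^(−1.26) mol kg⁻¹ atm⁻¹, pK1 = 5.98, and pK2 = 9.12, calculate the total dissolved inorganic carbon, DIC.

DIC = 1.75 mmol/kg

[CO2*] = KH · pCO2 = 10^(−1.26) × 954×10^-6 = 5.243×10^-5 mol/kg
α₀ = 1/(1 + K1/[H⁺] + K1K2/[H⁺]²) = 1/(1 + 10^+1.50 + 10^-0.14) = 0.02999
DIC = [CO2*]/α₀ = 5.243×10^-5 / 0.02999 = 1.75 mmol/kg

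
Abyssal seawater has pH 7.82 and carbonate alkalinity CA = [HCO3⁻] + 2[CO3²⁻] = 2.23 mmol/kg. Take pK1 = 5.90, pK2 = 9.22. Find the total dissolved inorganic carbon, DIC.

DIC = 2.17 mmol/kg

CA = [HCO3⁻] + 2[CO3²⁻] = (α₁ + 2α₂)·DIC
At pH 7.82: [H⁺]/K1 = 10^-1.92 = 0.012023, K2/[H⁺] = 10^-1.40 = 0.039811
α₁ = 1/(1 + 0.012023 + 0.039811) = 1/1.0518 = 0.9507; α₂ = α₁·K2/[H⁺] = 0.03785
α₁ + 2α₂ = 1.0264
DIC = CA / (α₁ + 2α₂) = 2.23 / 1.0264 = 2.17 mmol/kg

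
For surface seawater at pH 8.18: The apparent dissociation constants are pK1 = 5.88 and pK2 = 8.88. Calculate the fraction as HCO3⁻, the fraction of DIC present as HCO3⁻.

α₁ = 1 / (1 + [H⁺]/K1 + K2/[H⁺]) = 1 / (1 + 10^-2.30 + 10^-0.70)
   = 1 / (1 + 0.0050119 + 0.19953) = 1/1.2045 = 0.8302

α₁ = 0.830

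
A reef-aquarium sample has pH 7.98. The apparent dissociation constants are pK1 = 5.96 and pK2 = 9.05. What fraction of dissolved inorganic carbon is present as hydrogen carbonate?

α₁ = 1 / (1 + [H⁺]/K1 + K2/[H⁺]) = 1 / (1 + 10^-2.02 + 10^-1.07)
   = 1 / (1 + 0.0095499 + 0.085114) = 1/1.0947 = 0.9135

α₁ = 0.914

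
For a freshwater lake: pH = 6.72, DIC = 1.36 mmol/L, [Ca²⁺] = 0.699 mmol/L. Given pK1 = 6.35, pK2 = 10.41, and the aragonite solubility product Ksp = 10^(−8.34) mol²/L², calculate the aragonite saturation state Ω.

Ω = 0.0298

α₂ = 1 / (1 + [H⁺]/K2 + [H⁺]²/(K1K2)) = 1 / (1 + 10^+3.69 + 10^+3.32)
   = 1 / (1 + 4897.8 + 2089.3) = 1/6988.1 = 0.0001431
[CO3²⁻] = α₂ × DIC = 0.0001431 × 1.36 = 0.0001946 mmol/L = 0.1946 μmol/L
Ksp = 10^(−8.34) = 4.571×10^-9
Ω = [Ca²⁺][CO3²⁻]/Ksp = (0.699×10^-3)(1.946×10^-7) / 4.571×10^-9 = 0.0298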